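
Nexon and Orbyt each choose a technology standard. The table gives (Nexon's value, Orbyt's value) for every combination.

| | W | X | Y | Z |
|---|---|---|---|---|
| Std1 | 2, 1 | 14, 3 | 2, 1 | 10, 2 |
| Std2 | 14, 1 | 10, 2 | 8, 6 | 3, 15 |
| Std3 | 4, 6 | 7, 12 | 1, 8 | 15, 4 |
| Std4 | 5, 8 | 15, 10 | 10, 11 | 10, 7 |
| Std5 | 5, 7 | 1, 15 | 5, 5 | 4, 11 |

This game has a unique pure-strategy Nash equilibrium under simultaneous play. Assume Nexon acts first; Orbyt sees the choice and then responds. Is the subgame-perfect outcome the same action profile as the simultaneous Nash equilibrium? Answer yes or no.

no

Solve by backward induction (Nexon leads).
- Std1: Orbyt compares 1, 3, 1, 2 and picks X; Nexon would get 14.
- Std2: Orbyt compares 1, 2, 6, 15 and picks Z; Nexon would get 3.
- Std3: Orbyt compares 6, 12, 8, 4 and picks X; Nexon would get 7.
- Std4: Orbyt compares 8, 10, 11, 7 and picks Y; Nexon would get 10.
- Std5: Orbyt compares 7, 15, 5, 11 and picks X; Nexon would get 1.
Maximizing over 14, 3, 7, 10, 1, Nexon chooses Std1. Subgame-perfect outcome: (Std1, X) with payoffs (14, 3).
Under simultaneous play:
Nexon's best replies: W→Std2; X→Std4; Y→Std4; Z→Std3.
Orbyt's best replies: Std1→X; Std2→Z; Std3→X; Std4→Y; Std5→X.
Only (Std4, Y) has each player best-responding; Nash payoffs (10, 11).
Sequential outcome (Std1, X) differs from the Nash profile (Std4, Y).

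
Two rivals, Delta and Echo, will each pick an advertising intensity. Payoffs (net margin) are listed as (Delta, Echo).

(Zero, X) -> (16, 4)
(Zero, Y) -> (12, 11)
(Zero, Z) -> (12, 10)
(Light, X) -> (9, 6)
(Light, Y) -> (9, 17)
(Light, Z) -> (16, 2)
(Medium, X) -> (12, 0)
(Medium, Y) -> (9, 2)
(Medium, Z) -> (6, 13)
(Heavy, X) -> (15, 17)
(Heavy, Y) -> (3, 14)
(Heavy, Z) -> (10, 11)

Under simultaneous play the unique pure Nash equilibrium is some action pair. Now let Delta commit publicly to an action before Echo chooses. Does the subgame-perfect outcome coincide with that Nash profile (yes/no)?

Solve by backward induction (Delta leads).
- Zero: Echo compares 4, 11, 10 and picks Y; Delta would get 12.
- Light: Echo compares 6, 17, 2 and picks Y; Delta would get 9.
- Medium: Echo compares 0, 2, 13 and picks Z; Delta would get 6.
- Heavy: Echo compares 17, 14, 11 and picks X; Delta would get 15.
Delta's induced payoffs are 12, 9, 6, 15, so Delta commits to Heavy. Subgame-perfect outcome: (Heavy, X) with payoffs (15, 17).
For the simultaneous game, intersect best replies.
Delta's best replies: X→Zero; Y→Zero; Z→Light.
Echo's best replies: Zero→Y; Light→Y; Medium→Z; Heavy→X.
Only (Zero, Y) has each player best-responding; Nash payoffs (12, 11).
Sequential outcome (Heavy, X) differs from the Nash profile (Zero, Y).

no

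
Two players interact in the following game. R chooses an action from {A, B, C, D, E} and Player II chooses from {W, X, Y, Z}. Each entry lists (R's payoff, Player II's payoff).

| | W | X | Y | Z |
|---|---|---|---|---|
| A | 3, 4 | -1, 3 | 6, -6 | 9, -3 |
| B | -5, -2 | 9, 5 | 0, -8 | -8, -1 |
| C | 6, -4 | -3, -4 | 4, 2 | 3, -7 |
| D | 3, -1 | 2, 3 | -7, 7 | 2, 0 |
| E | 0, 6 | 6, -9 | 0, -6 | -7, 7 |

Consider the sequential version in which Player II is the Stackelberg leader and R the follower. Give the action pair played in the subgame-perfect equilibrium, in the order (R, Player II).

R best-responds to each possible Player II move:
- W: R compares 3, -5, 6, 3, 0 and picks C; Player II would get -4.
- X: R compares -1, 9, -3, 2, 6 and picks B; Player II would get 5.
- Y: R compares 6, 0, 4, -7, 0 and picks A; Player II would get -6.
- Z: R compares 9, -8, 3, 2, -7 and picks A; Player II would get -3.
Among -4, 5, -6, -3, the best is 5 at X. Subgame-perfect outcome: (B, X) with payoffs (9, 5).

(B, X)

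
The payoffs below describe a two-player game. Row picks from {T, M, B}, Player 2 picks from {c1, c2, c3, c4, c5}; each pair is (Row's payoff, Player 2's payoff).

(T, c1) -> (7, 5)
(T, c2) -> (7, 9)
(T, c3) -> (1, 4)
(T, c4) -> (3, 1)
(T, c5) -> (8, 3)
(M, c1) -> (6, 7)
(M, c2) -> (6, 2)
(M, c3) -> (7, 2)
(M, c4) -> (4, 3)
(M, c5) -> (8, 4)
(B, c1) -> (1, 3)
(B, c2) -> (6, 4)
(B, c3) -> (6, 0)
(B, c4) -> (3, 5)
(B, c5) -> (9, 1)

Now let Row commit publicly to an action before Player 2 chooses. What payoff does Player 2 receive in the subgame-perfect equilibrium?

9

Solve by backward induction (Row leads).
- T → Player 2 plays c2 (best of 5, 9, 4, 1, 3); Row gets 7.
- M → Player 2 plays c1 (best of 7, 2, 2, 3, 4); Row gets 6.
- B → Player 2 plays c4 (best of 3, 4, 0, 5, 1); Row gets 3.
Row's induced payoffs are 7, 6, 3, so Row commits to T. Subgame-perfect outcome: (T, c2) with payoffs (7, 9).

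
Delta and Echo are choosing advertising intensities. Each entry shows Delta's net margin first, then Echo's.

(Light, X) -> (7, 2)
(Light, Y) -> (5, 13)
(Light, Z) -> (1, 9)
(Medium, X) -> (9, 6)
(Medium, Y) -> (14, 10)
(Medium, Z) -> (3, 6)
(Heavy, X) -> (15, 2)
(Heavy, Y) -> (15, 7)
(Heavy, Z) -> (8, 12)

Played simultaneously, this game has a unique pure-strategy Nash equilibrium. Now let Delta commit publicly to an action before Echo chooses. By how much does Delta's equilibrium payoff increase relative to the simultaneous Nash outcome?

Work backward from Echo's decision.
- Light: BR = Y, leader payoff 5.
- Medium: BR = Y, leader payoff 14.
- Heavy: BR = Z, leader payoff 8.
Maximizing over 5, 14, 8, Delta chooses Medium. Subgame-perfect outcome: (Medium, Y) with payoffs (14, 10).
Under simultaneous play:
Delta's best replies: X→Heavy; Y→Heavy; Z→Heavy.
Echo's best replies: Light→Y; Medium→Y; Heavy→Z.
The unique mutual best reply is (Heavy, Z), giving (8, 12).
Delta's commitment gain: 14 − 8 = 6.

6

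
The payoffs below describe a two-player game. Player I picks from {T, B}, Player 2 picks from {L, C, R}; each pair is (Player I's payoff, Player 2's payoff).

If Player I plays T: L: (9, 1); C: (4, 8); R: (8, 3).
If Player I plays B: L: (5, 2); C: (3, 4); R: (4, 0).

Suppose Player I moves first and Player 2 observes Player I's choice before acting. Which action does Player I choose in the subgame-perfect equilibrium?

Work backward from Player 2's decision.
- T: BR = C, leader payoff 4.
- B: BR = C, leader payoff 3.
Among 4, 3, the best is 4 at T. Subgame-perfect outcome: (T, C) with payoffs (4, 8).

T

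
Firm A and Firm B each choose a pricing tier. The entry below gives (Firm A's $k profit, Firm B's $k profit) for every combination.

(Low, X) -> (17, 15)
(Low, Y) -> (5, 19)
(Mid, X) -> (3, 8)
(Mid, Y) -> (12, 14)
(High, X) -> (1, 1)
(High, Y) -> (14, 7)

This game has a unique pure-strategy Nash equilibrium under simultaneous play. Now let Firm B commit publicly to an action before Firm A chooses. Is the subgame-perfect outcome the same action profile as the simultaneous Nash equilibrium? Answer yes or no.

Work backward from Firm A's decision.
- X: Firm A compares 17, 3, 1 and picks Low; Firm B would get 15.
- Y: Firm A compares 5, 12, 14 and picks High; Firm B would get 7.
Firm B's induced payoffs are 15, 7, so Firm B commits to X. Subgame-perfect outcome: (Low, X) with payoffs (17, 15).
Under simultaneous play:
Firm A's best replies: X→Low; Y→High.
Firm B's best replies: Low→Y; Mid→Y; High→Y.
Only (High, Y) has each player best-responding; Nash payoffs (14, 7).
Sequential outcome (Low, X) differs from the Nash profile (High, Y).

no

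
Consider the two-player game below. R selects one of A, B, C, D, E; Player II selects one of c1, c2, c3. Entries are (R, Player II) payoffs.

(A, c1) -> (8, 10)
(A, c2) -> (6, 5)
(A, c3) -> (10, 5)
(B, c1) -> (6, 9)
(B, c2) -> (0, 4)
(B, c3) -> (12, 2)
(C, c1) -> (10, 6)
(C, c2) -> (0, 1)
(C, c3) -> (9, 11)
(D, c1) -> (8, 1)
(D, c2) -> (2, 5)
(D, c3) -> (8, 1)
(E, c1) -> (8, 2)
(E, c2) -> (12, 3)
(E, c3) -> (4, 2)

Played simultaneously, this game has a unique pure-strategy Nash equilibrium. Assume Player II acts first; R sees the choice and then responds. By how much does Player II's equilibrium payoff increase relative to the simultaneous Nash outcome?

3

Work backward from R's decision.
- c1: BR = C, leader payoff 6.
- c2: BR = E, leader payoff 3.
- c3: BR = B, leader payoff 2.
Among 6, 3, 2, the best is 6 at c1. Subgame-perfect outcome: (C, c1) with payoffs (10, 6).
Under simultaneous play:
R's best replies: c1→C; c2→E; c3→B.
Player II's best replies: A→c1; B→c1; C→c3; D→c2; E→c2.
Only (E, c2) has each player best-responding; Nash payoffs (12, 3).
Player II's commitment gain: 6 − 3 = 3.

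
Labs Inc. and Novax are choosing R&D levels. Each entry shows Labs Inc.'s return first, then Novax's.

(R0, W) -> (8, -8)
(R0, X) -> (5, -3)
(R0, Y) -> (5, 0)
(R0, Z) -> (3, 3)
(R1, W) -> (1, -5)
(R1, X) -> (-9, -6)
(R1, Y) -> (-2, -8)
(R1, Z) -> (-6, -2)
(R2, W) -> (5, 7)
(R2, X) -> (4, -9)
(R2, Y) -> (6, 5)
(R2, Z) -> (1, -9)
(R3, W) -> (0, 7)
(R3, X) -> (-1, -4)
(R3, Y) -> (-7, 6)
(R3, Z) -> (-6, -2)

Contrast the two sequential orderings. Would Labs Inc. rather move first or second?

second

If Labs Inc. leads: Novax's best replies are R0→Z, R1→Z, R2→W, R3→W; Labs Inc.'s induced payoffs 3, -6, 5, 0; outcome (R2, W), payoffs (5, 7).
If Novax leads: Labs Inc.'s best replies are W→R0, X→R0, Y→R2, Z→R0; Novax's induced payoffs -8, -3, 5, 3; outcome (R2, Y), payoffs (6, 5).
Labs Inc. gets 5 moving first and 6 moving second, so Labs Inc. prefers to move second.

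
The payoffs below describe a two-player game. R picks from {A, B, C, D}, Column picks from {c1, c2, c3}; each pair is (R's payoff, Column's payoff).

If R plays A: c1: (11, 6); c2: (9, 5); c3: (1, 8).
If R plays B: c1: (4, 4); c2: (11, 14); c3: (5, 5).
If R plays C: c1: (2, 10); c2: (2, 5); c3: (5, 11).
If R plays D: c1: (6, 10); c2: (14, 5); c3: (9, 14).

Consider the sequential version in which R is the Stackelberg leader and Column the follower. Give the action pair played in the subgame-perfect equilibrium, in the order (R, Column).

Backward induction with R moving first.
- A → Column plays c3 (best of 6, 5, 8); R gets 1.
- B → Column plays c2 (best of 4, 14, 5); R gets 11.
- C → Column plays c3 (best of 10, 5, 11); R gets 5.
- D → Column plays c3 (best of 10, 5, 14); R gets 9.
R's induced payoffs are 1, 11, 5, 9, so R commits to B. Subgame-perfect outcome: (B, c2) with payoffs (11, 14).

(B, c2)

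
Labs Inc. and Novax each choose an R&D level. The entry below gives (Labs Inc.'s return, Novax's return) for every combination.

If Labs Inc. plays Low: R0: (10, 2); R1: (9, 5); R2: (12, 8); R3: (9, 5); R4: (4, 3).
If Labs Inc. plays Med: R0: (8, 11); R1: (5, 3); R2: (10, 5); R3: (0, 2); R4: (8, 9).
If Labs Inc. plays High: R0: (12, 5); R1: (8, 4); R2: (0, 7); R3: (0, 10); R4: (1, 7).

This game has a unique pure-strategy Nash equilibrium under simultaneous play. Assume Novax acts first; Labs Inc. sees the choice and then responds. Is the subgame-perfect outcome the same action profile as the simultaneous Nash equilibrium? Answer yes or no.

no

Backward induction with Novax moving first.
- R0 → Labs Inc. plays High (best of 10, 8, 12); Novax gets 5.
- R1 → Labs Inc. plays Low (best of 9, 5, 8); Novax gets 5.
- R2 → Labs Inc. plays Low (best of 12, 10, 0); Novax gets 8.
- R3 → Labs Inc. plays Low (best of 9, 0, 0); Novax gets 5.
- R4 → Labs Inc. plays Med (best of 4, 8, 1); Novax gets 9.
Among 5, 5, 8, 5, 9, the best is 9 at R4. Subgame-perfect outcome: (Med, R4) with payoffs (8, 9).
Under simultaneous play:
Labs Inc.'s best replies: R0→High; R1→Low; R2→Low; R3→Low; R4→Med.
Novax's best replies: Low→R2; Med→R0; High→R3.
Only (Low, R2) has each player best-responding; Nash payoffs (12, 8).
Sequential outcome (Med, R4) differs from the Nash profile (Low, R2).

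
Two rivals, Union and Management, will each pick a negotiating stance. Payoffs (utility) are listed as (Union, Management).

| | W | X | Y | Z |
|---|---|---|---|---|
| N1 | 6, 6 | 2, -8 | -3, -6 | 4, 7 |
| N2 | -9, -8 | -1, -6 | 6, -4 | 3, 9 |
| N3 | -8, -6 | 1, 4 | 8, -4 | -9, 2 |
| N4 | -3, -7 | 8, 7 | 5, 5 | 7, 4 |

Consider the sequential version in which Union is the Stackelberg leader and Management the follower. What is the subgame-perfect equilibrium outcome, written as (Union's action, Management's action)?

(N4, X)

Management best-responds to each possible Union move:
- N1 → Management plays Z (best of 6, -8, -6, 7); Union gets 4.
- N2 → Management plays Z (best of -8, -6, -4, 9); Union gets 3.
- N3 → Management plays X (best of -6, 4, -4, 2); Union gets 1.
- N4 → Management plays X (best of -7, 7, 5, 4); Union gets 8.
Maximizing over 4, 3, 1, 8, Union chooses N4. Subgame-perfect outcome: (N4, X) with payoffs (8, 7).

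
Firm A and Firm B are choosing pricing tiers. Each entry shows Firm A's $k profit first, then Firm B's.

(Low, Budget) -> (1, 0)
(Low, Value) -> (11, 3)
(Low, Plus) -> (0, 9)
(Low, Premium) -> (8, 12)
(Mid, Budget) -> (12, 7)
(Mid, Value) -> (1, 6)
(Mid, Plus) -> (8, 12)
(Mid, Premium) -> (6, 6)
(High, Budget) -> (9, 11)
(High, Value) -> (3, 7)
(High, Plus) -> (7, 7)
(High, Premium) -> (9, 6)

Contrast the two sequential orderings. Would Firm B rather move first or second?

first

If Firm A leads: Firm B's best replies are Low→Premium, Mid→Plus, High→Budget; Firm A's induced payoffs 8, 8, 9; outcome (High, Budget), payoffs (9, 11).
If Firm B leads: Firm A's best replies are Budget→Mid, Value→Low, Plus→Mid, Premium→High; Firm B's induced payoffs 7, 3, 12, 6; outcome (Mid, Plus), payoffs (8, 12).
Firm B gets 12 moving first and 11 moving second, so Firm B prefers to move first.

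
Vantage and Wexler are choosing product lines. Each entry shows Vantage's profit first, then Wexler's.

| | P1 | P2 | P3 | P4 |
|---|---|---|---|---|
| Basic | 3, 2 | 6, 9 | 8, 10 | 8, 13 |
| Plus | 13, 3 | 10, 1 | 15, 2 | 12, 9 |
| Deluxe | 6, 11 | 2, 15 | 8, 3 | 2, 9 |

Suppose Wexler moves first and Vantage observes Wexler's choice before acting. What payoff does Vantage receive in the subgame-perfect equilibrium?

Vantage best-responds to each possible Wexler move:
- P1 → Vantage plays Plus (best of 3, 13, 6); Wexler gets 3.
- P2 → Vantage plays Plus (best of 6, 10, 2); Wexler gets 1.
- P3 → Vantage plays Plus (best of 8, 15, 8); Wexler gets 2.
- P4 → Vantage plays Plus (best of 8, 12, 2); Wexler gets 9.
Wexler's induced payoffs are 3, 1, 2, 9, so Wexler commits to P4. Subgame-perfect outcome: (Plus, P4) with payoffs (12, 9).

12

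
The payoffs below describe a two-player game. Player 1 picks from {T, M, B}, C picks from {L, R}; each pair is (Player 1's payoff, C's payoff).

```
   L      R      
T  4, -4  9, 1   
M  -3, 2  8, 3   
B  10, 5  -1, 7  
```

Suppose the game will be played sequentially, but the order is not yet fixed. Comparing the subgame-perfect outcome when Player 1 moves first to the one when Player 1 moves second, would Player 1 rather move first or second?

If Player 1 leads: C's best replies are T→R, M→R, B→R; Player 1's induced payoffs 9, 8, -1; outcome (T, R), payoffs (9, 1).
If C leads: Player 1's best replies are L→B, R→T; C's induced payoffs 5, 1; outcome (B, L), payoffs (10, 5).
Player 1 gets 9 moving first and 10 moving second, so Player 1 prefers to move second.

second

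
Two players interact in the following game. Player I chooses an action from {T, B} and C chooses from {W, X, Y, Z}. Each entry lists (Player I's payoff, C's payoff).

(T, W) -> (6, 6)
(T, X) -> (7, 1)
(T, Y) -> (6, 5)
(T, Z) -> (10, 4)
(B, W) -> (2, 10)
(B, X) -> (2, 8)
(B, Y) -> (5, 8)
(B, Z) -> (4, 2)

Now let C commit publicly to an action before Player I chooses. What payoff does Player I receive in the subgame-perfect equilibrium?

Player I best-responds to each possible C move:
- W: BR = T, leader payoff 6.
- X: BR = T, leader payoff 1.
- Y: BR = T, leader payoff 5.
- Z: BR = T, leader payoff 4.
Among 6, 1, 5, 4, the best is 6 at W. Subgame-perfect outcome: (T, W) with payoffs (6, 6).

6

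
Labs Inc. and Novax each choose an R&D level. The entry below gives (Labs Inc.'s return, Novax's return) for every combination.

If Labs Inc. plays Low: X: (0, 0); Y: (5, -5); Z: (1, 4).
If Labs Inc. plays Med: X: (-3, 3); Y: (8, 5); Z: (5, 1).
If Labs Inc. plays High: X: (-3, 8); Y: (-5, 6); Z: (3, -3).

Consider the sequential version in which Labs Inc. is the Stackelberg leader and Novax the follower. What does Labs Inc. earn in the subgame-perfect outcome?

Work backward from Novax's decision.
- Low → Novax plays Z (best of 0, -5, 4); Labs Inc. gets 1.
- Med → Novax plays Y (best of 3, 5, 1); Labs Inc. gets 8.
- High → Novax plays X (best of 8, 6, -3); Labs Inc. gets -3.
Maximizing over 1, 8, -3, Labs Inc. chooses Med. Subgame-perfect outcome: (Med, Y) with payoffs (8, 5).

8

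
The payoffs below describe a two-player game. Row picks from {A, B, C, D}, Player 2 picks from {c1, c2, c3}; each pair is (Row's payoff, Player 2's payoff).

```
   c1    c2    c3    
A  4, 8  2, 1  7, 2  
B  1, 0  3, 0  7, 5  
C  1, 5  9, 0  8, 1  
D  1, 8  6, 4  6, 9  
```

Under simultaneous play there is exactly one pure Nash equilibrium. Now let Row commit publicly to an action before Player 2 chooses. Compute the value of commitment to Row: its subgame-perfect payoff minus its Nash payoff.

Backward induction with Row moving first.
- A → Player 2 plays c1 (best of 8, 1, 2); Row gets 4.
- B → Player 2 plays c3 (best of 0, 0, 5); Row gets 7.
- C → Player 2 plays c1 (best of 5, 0, 1); Row gets 1.
- D → Player 2 plays c3 (best of 8, 4, 9); Row gets 6.
Row's induced payoffs are 4, 7, 1, 6, so Row commits to B. Subgame-perfect outcome: (B, c3) with payoffs (7, 5).
For the simultaneous game, intersect best replies.
Row's best replies: c1→A; c2→C; c3→C.
Player 2's best replies: A→c1; B→c3; C→c1; D→c3.
Only (A, c1) has each player best-responding; Nash payoffs (4, 8).
Row's commitment gain: 7 − 4 = 3.

3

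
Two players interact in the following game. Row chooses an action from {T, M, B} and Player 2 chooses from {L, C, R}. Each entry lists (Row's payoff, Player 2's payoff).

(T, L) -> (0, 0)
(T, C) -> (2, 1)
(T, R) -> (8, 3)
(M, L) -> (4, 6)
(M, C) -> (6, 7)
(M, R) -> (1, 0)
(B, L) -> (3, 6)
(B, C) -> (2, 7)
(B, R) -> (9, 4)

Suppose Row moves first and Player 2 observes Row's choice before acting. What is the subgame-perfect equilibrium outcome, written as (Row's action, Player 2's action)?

Solve by backward induction (Row leads).
- T: BR = R, leader payoff 8.
- M: BR = C, leader payoff 6.
- B: BR = C, leader payoff 2.
Maximizing over 8, 6, 2, Row chooses T. Subgame-perfect outcome: (T, R) with payoffs (8, 3).

(T, R)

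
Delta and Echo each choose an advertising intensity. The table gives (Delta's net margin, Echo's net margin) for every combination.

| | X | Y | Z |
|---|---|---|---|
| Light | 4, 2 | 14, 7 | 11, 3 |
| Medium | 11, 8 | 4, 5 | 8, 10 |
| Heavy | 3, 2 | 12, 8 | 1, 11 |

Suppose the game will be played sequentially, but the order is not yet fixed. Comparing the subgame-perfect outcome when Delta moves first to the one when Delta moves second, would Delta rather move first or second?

first

If Delta leads: Echo's best replies are Light→Y, Medium→Z, Heavy→Z; Delta's induced payoffs 14, 8, 1; outcome (Light, Y), payoffs (14, 7).
If Echo leads: Delta's best replies are X→Medium, Y→Light, Z→Light; Echo's induced payoffs 8, 7, 3; outcome (Medium, X), payoffs (11, 8).
Delta gets 14 moving first and 11 moving second, so Delta prefers to move first.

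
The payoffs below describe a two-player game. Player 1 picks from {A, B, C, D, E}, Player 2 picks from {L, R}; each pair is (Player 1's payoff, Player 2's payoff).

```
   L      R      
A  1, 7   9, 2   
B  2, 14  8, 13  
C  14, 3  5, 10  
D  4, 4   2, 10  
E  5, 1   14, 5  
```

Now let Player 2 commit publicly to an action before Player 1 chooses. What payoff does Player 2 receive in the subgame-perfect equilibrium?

Player 1 best-responds to each possible Player 2 move:
- L: Player 1 compares 1, 2, 14, 4, 5 and picks C; Player 2 would get 3.
- R: Player 1 compares 9, 8, 5, 2, 14 and picks E; Player 2 would get 5.
Among 3, 5, the best is 5 at R. Subgame-perfect outcome: (E, R) with payoffs (14, 5).

5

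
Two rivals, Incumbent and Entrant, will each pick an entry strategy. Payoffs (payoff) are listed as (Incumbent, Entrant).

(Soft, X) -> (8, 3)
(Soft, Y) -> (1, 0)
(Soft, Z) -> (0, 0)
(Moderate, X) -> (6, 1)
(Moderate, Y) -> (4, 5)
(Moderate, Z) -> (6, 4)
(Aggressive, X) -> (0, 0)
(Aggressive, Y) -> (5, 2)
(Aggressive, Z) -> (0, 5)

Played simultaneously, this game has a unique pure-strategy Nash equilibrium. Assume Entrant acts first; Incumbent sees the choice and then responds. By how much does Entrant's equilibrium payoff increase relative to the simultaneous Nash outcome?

1

Work backward from Incumbent's decision.
- X: Incumbent compares 8, 6, 0 and picks Soft; Entrant would get 3.
- Y: Incumbent compares 1, 4, 5 and picks Aggressive; Entrant would get 2.
- Z: Incumbent compares 0, 6, 0 and picks Moderate; Entrant would get 4.
Maximizing over 3, 2, 4, Entrant chooses Z. Subgame-perfect outcome: (Moderate, Z) with payoffs (6, 4).
For the simultaneous game, intersect best replies.
Incumbent's best replies: X→Soft; Y→Aggressive; Z→Moderate.
Entrant's best replies: Soft→X; Moderate→Y; Aggressive→Z.
The unique mutual best reply is (Soft, X), giving (8, 3).
Entrant's commitment gain: 4 − 3 = 1.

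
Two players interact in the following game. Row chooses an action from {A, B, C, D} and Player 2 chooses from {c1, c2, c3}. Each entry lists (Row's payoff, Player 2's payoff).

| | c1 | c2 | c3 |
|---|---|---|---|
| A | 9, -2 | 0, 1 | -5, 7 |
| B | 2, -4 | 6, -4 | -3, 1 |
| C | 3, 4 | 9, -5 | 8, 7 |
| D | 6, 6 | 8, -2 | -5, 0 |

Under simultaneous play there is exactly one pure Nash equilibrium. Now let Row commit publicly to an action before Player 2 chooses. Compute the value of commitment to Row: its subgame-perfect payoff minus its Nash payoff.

0

Player 2 best-responds to each possible Row move:
- A → Player 2 plays c3 (best of -2, 1, 7); Row gets -5.
- B → Player 2 plays c3 (best of -4, -4, 1); Row gets -3.
- C → Player 2 plays c3 (best of 4, -5, 7); Row gets 8.
- D → Player 2 plays c1 (best of 6, -2, 0); Row gets 6.
Row's induced payoffs are -5, -3, 8, 6, so Row commits to C. Subgame-perfect outcome: (C, c3) with payoffs (8, 7).
For the simultaneous game, intersect best replies.
Row's best replies: c1→A; c2→C; c3→C.
Player 2's best replies: A→c3; B→c3; C→c3; D→c1.
The unique mutual best reply is (C, c3), giving (8, 7).
Row's commitment gain: 8 − 8 = 0.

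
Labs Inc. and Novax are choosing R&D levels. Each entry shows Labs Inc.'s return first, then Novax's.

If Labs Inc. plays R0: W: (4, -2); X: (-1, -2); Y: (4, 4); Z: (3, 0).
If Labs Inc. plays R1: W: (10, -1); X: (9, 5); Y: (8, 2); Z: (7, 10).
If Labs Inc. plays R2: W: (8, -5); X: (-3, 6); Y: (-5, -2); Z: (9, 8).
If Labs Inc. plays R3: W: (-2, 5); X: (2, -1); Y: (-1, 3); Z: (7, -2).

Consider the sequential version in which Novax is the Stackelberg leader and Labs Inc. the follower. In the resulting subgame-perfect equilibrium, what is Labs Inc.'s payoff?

9

Solve by backward induction (Novax leads).
- W: BR = R1, leader payoff -1.
- X: BR = R1, leader payoff 5.
- Y: BR = R1, leader payoff 2.
- Z: BR = R2, leader payoff 8.
Among -1, 5, 2, 8, the best is 8 at Z. Subgame-perfect outcome: (R2, Z) with payoffs (9, 8).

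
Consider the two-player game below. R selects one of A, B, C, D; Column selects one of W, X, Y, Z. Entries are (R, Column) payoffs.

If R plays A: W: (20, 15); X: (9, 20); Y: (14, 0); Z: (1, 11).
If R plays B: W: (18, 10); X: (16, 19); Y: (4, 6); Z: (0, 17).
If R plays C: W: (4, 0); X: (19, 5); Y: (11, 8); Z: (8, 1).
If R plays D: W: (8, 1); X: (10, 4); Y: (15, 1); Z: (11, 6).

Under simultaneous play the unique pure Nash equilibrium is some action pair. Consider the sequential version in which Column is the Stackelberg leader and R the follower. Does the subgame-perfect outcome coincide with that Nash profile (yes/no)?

R best-responds to each possible Column move:
- W: R compares 20, 18, 4, 8 and picks A; Column would get 15.
- X: R compares 9, 16, 19, 10 and picks C; Column would get 5.
- Y: R compares 14, 4, 11, 15 and picks D; Column would get 1.
- Z: R compares 1, 0, 8, 11 and picks D; Column would get 6.
Among 15, 5, 1, 6, the best is 15 at W. Subgame-perfect outcome: (A, W) with payoffs (20, 15).
For the simultaneous game, intersect best replies.
R's best replies: W→A; X→C; Y→D; Z→D.
Column's best replies: A→X; B→X; C→Y; D→Z.
The unique mutual best reply is (D, Z), giving (11, 6).
Sequential outcome (A, W) differs from the Nash profile (D, Z).

no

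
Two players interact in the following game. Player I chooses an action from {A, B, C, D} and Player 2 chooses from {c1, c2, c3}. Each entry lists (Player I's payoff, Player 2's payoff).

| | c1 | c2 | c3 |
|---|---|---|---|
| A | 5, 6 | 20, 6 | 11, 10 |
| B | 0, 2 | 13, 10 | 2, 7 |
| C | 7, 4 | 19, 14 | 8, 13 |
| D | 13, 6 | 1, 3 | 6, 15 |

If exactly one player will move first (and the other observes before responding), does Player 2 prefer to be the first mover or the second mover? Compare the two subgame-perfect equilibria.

If Player I leads: Player 2's best replies are A→c3, B→c2, C→c2, D→c3; Player I's induced payoffs 11, 13, 19, 6; outcome (C, c2), payoffs (19, 14).
If Player 2 leads: Player I's best replies are c1→D, c2→A, c3→A; Player 2's induced payoffs 6, 6, 10; outcome (A, c3), payoffs (11, 10).
Player 2 gets 10 moving first and 14 moving second, so Player 2 prefers to move second.

second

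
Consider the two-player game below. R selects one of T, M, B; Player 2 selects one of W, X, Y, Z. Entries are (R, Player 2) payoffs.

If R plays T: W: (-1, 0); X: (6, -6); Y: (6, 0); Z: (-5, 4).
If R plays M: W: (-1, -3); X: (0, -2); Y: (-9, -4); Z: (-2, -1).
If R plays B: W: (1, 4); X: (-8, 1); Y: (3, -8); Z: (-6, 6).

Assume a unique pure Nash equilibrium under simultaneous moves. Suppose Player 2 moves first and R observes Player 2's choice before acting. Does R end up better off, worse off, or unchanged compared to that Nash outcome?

Work backward from R's decision.
- W → R plays B (best of -1, -1, 1); Player 2 gets 4.
- X → R plays T (best of 6, 0, -8); Player 2 gets -6.
- Y → R plays T (best of 6, -9, 3); Player 2 gets 0.
- Z → R plays M (best of -5, -2, -6); Player 2 gets -1.
Player 2's induced payoffs are 4, -6, 0, -1, so Player 2 commits to W. Subgame-perfect outcome: (B, W) with payoffs (1, 4).
For the simultaneous game, intersect best replies.
R's best replies: W→B; X→T; Y→T; Z→M.
Player 2's best replies: T→Z; M→Z; B→Z.
Only (M, Z) has each player best-responding; Nash payoffs (-2, -1).
R earns 1 sequentially versus -2 at the Nash outcome: better off.

better off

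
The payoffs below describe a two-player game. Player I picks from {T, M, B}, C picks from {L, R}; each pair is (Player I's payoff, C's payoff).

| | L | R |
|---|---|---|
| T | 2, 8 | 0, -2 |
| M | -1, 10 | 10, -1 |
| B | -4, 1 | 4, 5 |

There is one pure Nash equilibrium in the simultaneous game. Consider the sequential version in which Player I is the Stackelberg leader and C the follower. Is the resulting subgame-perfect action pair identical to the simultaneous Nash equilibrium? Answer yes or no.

Work backward from C's decision.
- T: C compares 8, -2 and picks L; Player I would get 2.
- M: C compares 10, -1 and picks L; Player I would get -1.
- B: C compares 1, 5 and picks R; Player I would get 4.
Player I's induced payoffs are 2, -1, 4, so Player I commits to B. Subgame-perfect outcome: (B, R) with payoffs (4, 5).
Under simultaneous play:
Player I's best replies: L→T; R→M.
C's best replies: T→L; M→L; B→R.
The unique mutual best reply is (T, L), giving (2, 8).
Sequential outcome (B, R) differs from the Nash profile (T, L).

no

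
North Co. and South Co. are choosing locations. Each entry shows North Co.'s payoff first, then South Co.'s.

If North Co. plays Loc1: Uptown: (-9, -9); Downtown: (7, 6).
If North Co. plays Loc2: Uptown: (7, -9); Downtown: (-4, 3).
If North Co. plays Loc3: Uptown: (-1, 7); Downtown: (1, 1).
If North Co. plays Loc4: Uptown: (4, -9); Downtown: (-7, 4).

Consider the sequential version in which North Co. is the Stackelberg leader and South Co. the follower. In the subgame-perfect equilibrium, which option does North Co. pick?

Work backward from South Co.'s decision.
- Loc1: BR = Downtown, leader payoff 7.
- Loc2: BR = Downtown, leader payoff -4.
- Loc3: BR = Uptown, leader payoff -1.
- Loc4: BR = Downtown, leader payoff -7.
Among 7, -4, -1, -7, the best is 7 at Loc1. Subgame-perfect outcome: (Loc1, Downtown) with payoffs (7, 6).

Loc1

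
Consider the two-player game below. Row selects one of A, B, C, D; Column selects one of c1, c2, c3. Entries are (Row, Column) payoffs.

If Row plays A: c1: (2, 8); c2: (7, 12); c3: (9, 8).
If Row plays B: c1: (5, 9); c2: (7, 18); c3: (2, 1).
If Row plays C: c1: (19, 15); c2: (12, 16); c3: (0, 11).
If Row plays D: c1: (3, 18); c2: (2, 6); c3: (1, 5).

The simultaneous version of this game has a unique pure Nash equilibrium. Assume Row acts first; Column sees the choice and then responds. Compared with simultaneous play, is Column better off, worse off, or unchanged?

Backward induction with Row moving first.
- A → Column plays c2 (best of 8, 12, 8); Row gets 7.
- B → Column plays c2 (best of 9, 18, 1); Row gets 7.
- C → Column plays c2 (best of 15, 16, 11); Row gets 12.
- D → Column plays c1 (best of 18, 6, 5); Row gets 3.
Row's induced payoffs are 7, 7, 12, 3, so Row commits to C. Subgame-perfect outcome: (C, c2) with payoffs (12, 16).
Now find the simultaneous Nash equilibrium.
Row's best replies: c1→C; c2→C; c3→A.
Column's best replies: A→c2; B→c2; C→c2; D→c1.
The unique mutual best reply is (C, c2), giving (12, 16).
Column earns 16 sequentially versus 16 at the Nash outcome: unchanged.

unchanged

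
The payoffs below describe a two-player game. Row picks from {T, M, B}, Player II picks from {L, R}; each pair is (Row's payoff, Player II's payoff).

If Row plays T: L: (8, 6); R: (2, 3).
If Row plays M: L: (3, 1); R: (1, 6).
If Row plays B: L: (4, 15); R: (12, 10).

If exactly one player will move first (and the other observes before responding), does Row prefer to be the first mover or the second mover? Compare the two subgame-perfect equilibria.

If Row leads: Player II's best replies are T→L, M→R, B→L; Row's induced payoffs 8, 1, 4; outcome (T, L), payoffs (8, 6).
If Player II leads: Row's best replies are L→T, R→B; Player II's induced payoffs 6, 10; outcome (B, R), payoffs (12, 10).
Row gets 8 moving first and 12 moving second, so Row prefers to move second.

second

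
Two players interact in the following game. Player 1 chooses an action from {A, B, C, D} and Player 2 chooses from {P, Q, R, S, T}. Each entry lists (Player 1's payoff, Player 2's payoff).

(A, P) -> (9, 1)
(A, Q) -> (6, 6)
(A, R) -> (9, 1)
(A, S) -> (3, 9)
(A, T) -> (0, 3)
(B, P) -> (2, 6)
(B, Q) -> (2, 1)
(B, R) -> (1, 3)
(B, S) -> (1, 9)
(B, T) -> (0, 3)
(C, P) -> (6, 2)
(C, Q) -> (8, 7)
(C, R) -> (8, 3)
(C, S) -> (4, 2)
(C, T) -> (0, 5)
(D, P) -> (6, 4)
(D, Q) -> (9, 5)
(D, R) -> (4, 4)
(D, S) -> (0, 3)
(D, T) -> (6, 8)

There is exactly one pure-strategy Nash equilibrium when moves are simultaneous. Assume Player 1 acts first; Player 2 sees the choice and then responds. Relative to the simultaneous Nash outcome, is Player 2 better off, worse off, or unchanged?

Backward induction with Player 1 moving first.
- A → Player 2 plays S (best of 1, 6, 1, 9, 3); Player 1 gets 3.
- B → Player 2 plays S (best of 6, 1, 3, 9, 3); Player 1 gets 1.
- C → Player 2 plays Q (best of 2, 7, 3, 2, 5); Player 1 gets 8.
- D → Player 2 plays T (best of 4, 5, 4, 3, 8); Player 1 gets 6.
Among 3, 1, 8, 6, the best is 8 at C. Subgame-perfect outcome: (C, Q) with payoffs (8, 7).
For the simultaneous game, intersect best replies.
Player 1's best replies: P→A; Q→D; R→A; S→C; T→D.
Player 2's best replies: A→S; B→S; C→Q; D→T.
The unique mutual best reply is (D, T), giving (6, 8).
Player 2 earns 7 sequentially versus 8 at the Nash outcome: worse off.

worse off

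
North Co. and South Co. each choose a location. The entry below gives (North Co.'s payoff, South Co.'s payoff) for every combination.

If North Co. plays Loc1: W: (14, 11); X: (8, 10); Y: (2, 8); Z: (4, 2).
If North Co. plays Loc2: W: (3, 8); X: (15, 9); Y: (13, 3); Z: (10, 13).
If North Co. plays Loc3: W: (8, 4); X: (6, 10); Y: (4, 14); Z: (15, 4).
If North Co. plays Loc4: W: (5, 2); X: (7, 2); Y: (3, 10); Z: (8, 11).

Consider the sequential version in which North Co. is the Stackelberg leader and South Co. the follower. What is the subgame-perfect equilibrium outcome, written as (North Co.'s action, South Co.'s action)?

(Loc1, W)

Work backward from South Co.'s decision.
- Loc1: South Co. compares 11, 10, 8, 2 and picks W; North Co. would get 14.
- Loc2: South Co. compares 8, 9, 3, 13 and picks Z; North Co. would get 10.
- Loc3: South Co. compares 4, 10, 14, 4 and picks Y; North Co. would get 4.
- Loc4: South Co. compares 2, 2, 10, 11 and picks Z; North Co. would get 8.
North Co.'s induced payoffs are 14, 10, 4, 8, so North Co. commits to Loc1. Subgame-perfect outcome: (Loc1, W) with payoffs (14, 11).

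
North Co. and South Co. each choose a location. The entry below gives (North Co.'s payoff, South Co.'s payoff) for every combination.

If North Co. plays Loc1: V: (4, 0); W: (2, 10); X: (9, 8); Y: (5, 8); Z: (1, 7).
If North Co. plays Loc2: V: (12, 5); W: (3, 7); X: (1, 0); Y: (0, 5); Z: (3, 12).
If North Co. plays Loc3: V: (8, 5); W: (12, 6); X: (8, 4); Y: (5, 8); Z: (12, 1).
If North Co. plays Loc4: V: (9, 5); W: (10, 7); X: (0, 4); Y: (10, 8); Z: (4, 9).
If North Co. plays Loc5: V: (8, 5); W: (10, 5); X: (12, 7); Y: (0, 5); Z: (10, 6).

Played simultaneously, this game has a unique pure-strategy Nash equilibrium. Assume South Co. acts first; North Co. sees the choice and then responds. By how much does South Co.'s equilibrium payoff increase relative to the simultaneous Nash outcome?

1

North Co. best-responds to each possible South Co. move:
- V: North Co. compares 4, 12, 8, 9, 8 and picks Loc2; South Co. would get 5.
- W: North Co. compares 2, 3, 12, 10, 10 and picks Loc3; South Co. would get 6.
- X: North Co. compares 9, 1, 8, 0, 12 and picks Loc5; South Co. would get 7.
- Y: North Co. compares 5, 0, 5, 10, 0 and picks Loc4; South Co. would get 8.
- Z: North Co. compares 1, 3, 12, 4, 10 and picks Loc3; South Co. would get 1.
Maximizing over 5, 6, 7, 8, 1, South Co. chooses Y. Subgame-perfect outcome: (Loc4, Y) with payoffs (10, 8).
Now find the simultaneous Nash equilibrium.
North Co.'s best replies: V→Loc2; W→Loc3; X→Loc5; Y→Loc4; Z→Loc3.
South Co.'s best replies: Loc1→W; Loc2→Z; Loc3→Y; Loc4→Z; Loc5→X.
The unique mutual best reply is (Loc5, X), giving (12, 7).
South Co.'s commitment gain: 8 − 7 = 1.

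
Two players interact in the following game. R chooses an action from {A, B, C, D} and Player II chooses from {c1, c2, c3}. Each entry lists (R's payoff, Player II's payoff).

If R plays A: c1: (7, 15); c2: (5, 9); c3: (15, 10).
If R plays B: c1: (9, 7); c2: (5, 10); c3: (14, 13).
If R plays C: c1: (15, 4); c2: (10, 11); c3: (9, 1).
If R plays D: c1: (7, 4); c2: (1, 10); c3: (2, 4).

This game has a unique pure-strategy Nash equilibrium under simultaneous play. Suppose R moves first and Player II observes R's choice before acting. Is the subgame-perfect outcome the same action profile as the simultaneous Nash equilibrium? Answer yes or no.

no

Solve by backward induction (R leads).
- A: Player II compares 15, 9, 10 and picks c1; R would get 7.
- B: Player II compares 7, 10, 13 and picks c3; R would get 14.
- C: Player II compares 4, 11, 1 and picks c2; R would get 10.
- D: Player II compares 4, 10, 4 and picks c2; R would get 1.
Among 7, 14, 10, 1, the best is 14 at B. Subgame-perfect outcome: (B, c3) with payoffs (14, 13).
For the simultaneous game, intersect best replies.
R's best replies: c1→C; c2→C; c3→A.
Player II's best replies: A→c1; B→c3; C→c2; D→c2.
The unique mutual best reply is (C, c2), giving (10, 11).
Sequential outcome (B, c3) differs from the Nash profile (C, c2).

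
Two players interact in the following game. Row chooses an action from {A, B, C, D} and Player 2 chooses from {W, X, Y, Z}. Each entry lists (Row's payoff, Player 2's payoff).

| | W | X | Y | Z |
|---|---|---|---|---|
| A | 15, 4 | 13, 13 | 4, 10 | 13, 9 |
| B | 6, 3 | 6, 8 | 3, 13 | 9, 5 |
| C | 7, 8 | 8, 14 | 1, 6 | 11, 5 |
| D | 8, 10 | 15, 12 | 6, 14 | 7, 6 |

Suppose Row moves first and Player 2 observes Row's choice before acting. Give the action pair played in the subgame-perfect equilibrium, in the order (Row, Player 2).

(A, X)

Backward induction with Row moving first.
- A: BR = X, leader payoff 13.
- B: BR = Y, leader payoff 3.
- C: BR = X, leader payoff 8.
- D: BR = Y, leader payoff 6.
Row's induced payoffs are 13, 3, 8, 6, so Row commits to A. Subgame-perfect outcome: (A, X) with payoffs (13, 13).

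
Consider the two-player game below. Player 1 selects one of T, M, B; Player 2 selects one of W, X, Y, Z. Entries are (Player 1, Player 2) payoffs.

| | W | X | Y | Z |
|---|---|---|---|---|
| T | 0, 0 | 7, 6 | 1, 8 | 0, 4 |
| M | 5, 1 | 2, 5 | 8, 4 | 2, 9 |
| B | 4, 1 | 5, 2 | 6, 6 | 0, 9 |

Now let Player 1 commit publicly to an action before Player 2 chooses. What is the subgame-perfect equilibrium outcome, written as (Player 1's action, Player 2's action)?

Work backward from Player 2's decision.
- T: Player 2 compares 0, 6, 8, 4 and picks Y; Player 1 would get 1.
- M: Player 2 compares 1, 5, 4, 9 and picks Z; Player 1 would get 2.
- B: Player 2 compares 1, 2, 6, 9 and picks Z; Player 1 would get 0.
Player 1's induced payoffs are 1, 2, 0, so Player 1 commits to M. Subgame-perfect outcome: (M, Z) with payoffs (2, 9).

(M, Z)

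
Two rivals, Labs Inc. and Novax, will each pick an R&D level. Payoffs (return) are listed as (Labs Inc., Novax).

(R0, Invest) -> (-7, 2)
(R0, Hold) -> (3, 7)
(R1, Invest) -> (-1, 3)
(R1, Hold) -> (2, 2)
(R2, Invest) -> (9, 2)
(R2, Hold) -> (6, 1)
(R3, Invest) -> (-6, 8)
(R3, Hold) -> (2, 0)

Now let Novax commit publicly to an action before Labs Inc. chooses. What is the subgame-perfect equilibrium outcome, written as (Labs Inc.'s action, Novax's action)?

Backward induction with Novax moving first.
- Invest → Labs Inc. plays R2 (best of -7, -1, 9, -6); Novax gets 2.
- Hold → Labs Inc. plays R2 (best of 3, 2, 6, 2); Novax gets 1.
Novax's induced payoffs are 2, 1, so Novax commits to Invest. Subgame-perfect outcome: (R2, Invest) with payoffs (9, 2).

(R2, Invest)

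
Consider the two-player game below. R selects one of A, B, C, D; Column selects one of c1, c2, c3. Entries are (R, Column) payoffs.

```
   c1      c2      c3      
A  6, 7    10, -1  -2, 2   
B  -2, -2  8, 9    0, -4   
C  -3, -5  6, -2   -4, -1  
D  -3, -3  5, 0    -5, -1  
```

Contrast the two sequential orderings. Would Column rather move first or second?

If R leads: Column's best replies are A→c1, B→c2, C→c3, D→c2; R's induced payoffs 6, 8, -4, 5; outcome (B, c2), payoffs (8, 9).
If Column leads: R's best replies are c1→A, c2→A, c3→B; Column's induced payoffs 7, -1, -4; outcome (A, c1), payoffs (6, 7).
Column gets 7 moving first and 9 moving second, so Column prefers to move second.

second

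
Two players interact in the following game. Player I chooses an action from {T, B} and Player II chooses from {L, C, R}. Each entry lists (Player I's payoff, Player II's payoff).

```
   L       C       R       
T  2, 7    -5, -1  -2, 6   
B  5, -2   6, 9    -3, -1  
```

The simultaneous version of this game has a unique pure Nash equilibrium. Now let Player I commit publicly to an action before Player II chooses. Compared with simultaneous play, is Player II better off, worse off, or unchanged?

Solve by backward induction (Player I leads).
- T → Player II plays L (best of 7, -1, 6); Player I gets 2.
- B → Player II plays C (best of -2, 9, -1); Player I gets 6.
Among 2, 6, the best is 6 at B. Subgame-perfect outcome: (B, C) with payoffs (6, 9).
Now find the simultaneous Nash equilibrium.
Player I's best replies: L→B; C→B; R→T.
Player II's best replies: T→L; B→C.
Only (B, C) has each player best-responding; Nash payoffs (6, 9).
Player II earns 9 sequentially versus 9 at the Nash outcome: unchanged.

unchanged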